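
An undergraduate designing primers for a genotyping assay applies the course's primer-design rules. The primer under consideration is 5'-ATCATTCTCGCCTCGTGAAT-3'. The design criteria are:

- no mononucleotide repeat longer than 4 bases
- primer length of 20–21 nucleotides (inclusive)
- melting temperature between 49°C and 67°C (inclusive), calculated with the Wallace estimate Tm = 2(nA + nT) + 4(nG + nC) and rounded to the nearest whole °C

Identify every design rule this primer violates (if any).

Base counts: A=4, T=7, G=3, C=6 (length 20).
homopolymer run: longest run = 2 ✓
length: length 20 ✓
Tm: Tm = 2·11 + 4·9 = 58°C ✓

Meets all criteria.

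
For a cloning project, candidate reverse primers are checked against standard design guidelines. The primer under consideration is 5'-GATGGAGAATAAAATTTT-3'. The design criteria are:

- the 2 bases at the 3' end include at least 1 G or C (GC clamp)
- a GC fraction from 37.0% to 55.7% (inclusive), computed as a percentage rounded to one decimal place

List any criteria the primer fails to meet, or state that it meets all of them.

Fails: GC clamp, GC content.

Base counts: A=8, T=6, G=4, C=0 (length 18).
GC clamp: 3' end TT has 0 G/C, need ≥1 ✗
GC content: GC 4/18 = 22.2%, outside 37.0–55.7% ✗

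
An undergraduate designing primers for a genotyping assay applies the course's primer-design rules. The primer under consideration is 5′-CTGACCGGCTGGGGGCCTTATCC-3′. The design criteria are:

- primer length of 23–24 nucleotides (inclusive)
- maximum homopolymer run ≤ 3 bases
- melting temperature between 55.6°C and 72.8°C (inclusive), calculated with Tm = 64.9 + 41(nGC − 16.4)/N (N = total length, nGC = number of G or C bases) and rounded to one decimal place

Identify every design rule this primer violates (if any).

Fails: homopolymer run.

Base counts: A=2, T=5, G=8, C=8 (length 23).
length: length 23 ✓
homopolymer run: longest run = 5, exceeds 3 ✗
Tm: Tm = 64.9 + 41·(16 − 16.4)/23 = 64.2°C ✓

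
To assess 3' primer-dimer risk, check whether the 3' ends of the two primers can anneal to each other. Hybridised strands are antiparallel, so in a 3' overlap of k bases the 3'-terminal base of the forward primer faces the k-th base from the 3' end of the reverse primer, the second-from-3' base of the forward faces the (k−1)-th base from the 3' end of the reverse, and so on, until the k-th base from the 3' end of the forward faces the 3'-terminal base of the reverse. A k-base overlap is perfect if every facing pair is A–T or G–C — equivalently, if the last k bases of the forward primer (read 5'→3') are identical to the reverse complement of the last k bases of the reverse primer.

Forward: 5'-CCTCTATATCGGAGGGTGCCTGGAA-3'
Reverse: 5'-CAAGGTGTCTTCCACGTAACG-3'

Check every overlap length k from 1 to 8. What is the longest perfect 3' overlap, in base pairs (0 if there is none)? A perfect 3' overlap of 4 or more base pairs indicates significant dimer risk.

Last 8 bases (5'→3') — forward …GCCTGGAA, reverse …ACGTAACG.
Reverse complement of the reverse primer's last 8 bases: CGTTACGT; its first k bases are the reverse complement of the reverse primer's last k bases, so a perfect k-base overlap needs the forward primer's last k bases to equal them.
Comparing (forward last k vs required): k=1: A vs C ✗; k=2: AA vs CG ✗; k=3: GAA vs CGT ✗; k=4: GGAA vs CGTT ✗; k=5: TGGAA vs CGTTA ✗; k=6: CTGGAA vs CGTTAC ✗; k=7: CCTGGAA vs CGTTACG ✗; k=8: GCCTGGAA vs CGTTACGT ✗.
No overlap length from 1 to 8 is perfect, so the longest perfect 3' overlap is 0.

Longest perfect overlap: 0 complementary base pairs; below the dimer-risk threshold (threshold 4).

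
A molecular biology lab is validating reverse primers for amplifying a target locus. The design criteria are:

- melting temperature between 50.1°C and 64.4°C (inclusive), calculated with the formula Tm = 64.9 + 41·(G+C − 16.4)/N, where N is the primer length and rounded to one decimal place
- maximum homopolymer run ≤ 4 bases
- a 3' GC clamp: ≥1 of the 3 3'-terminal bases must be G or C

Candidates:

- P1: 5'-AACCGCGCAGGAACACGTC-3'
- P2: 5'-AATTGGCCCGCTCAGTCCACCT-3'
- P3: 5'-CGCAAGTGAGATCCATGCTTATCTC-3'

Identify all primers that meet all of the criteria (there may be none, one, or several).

P1, P2 and P3.

P1 (19 nt, A=6 T=1 G=5 C=7): Tm = 64.9 + 41·(12 − 16.4)/19 = 55.4°C ✓; longest run = 2 ✓; 3' end GTC has 2 G/C ✓ — passes.
P2 (22 nt, A=4 T=5 G=4 C=9): Tm = 64.9 + 41·(13 − 16.4)/22 = 58.6°C ✓; longest run = 3 ✓; 3' end CCT has 2 G/C ✓ — passes.
P3 (25 nt, A=6 T=7 G=5 C=7): Tm = 64.9 + 41·(12 − 16.4)/25 = 57.7°C ✓; longest run = 2 ✓; 3' end CTC has 2 G/C ✓ — passes.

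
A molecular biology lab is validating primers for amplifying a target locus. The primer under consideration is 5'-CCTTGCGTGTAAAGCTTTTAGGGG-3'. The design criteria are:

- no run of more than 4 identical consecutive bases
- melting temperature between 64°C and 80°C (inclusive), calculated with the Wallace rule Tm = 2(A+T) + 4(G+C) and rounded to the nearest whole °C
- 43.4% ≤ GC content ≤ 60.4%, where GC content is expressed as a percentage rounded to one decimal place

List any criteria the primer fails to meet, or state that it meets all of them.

Meets all criteria.

Base counts: A=4, T=8, G=8, C=4 (length 24).
homopolymer run: longest run = 4 ✓
Tm: Tm = 2·12 + 4·12 = 72°C ✓
GC content: GC 12/24 = 50.0% ✓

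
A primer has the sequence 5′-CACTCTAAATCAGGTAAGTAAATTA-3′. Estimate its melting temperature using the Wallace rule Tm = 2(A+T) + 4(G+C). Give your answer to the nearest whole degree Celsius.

Base counts: A=11, T=7, G=3, C=4 (length 25).
Tm = 2·(11+7) + 4·(3+4) = 2·18 + 4·7 = 36 + 28 = 64°C.

64°C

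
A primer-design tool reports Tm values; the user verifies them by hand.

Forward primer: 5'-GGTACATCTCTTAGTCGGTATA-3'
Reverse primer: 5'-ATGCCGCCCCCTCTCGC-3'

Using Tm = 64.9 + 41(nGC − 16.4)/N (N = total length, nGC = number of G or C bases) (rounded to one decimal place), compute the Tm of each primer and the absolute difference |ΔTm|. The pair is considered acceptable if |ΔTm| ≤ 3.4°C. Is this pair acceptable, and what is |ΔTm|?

Forward: G+C = 9, N = 22 → Tm = 64.9 + 41·(9 − 16.4)/22 = 51.1°C.
Reverse: G+C = 13, N = 17 → Tm = 64.9 + 41·(13 − 16.4)/17 = 56.7°C.
|ΔTm| = |51.1 − 56.7| = 5.6°C, > 3.4°C.

|ΔTm| = 5.6°C; the pair is not acceptable.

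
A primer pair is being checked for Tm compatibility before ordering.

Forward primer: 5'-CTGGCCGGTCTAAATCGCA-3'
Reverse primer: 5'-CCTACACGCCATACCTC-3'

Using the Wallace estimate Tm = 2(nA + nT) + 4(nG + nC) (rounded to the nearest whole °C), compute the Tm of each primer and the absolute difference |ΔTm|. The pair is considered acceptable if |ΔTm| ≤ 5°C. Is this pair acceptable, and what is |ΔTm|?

|ΔTm| = 6°C; the pair is not acceptable.

Forward: A=4 T=4 G=5 C=6 → Tm = 2·8 + 4·11 = 60°C.
Reverse: A=4 T=3 G=1 C=9 → Tm = 2·7 + 4·10 = 54°C.
|ΔTm| = |60 − 54| = 6°C, > 5°C.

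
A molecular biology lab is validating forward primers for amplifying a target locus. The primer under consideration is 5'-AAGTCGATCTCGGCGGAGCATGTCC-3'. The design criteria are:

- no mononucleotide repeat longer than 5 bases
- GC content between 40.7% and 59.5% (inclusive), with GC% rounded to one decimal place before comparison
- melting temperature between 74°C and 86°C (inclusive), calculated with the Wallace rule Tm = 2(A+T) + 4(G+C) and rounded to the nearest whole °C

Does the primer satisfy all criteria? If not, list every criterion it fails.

Fails: GC content.

Base counts: A=5, T=5, G=8, C=7 (length 25).
homopolymer run: longest run = 2 ✓
GC content: GC 15/25 = 60.0%, outside 40.7–59.5% ✗
Tm: Tm = 2·10 + 4·15 = 80°C ✓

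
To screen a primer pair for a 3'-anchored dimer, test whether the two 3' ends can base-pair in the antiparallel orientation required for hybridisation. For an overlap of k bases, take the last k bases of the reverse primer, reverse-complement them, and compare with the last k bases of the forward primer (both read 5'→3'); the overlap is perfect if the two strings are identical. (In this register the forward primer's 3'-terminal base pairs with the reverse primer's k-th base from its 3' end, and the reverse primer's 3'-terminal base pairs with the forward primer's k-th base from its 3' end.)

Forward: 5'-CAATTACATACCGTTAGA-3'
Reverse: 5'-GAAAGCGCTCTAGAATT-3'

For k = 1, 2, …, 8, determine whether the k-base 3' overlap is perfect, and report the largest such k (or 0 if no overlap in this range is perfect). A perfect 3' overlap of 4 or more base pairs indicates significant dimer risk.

Last 8 bases (5'→3') — forward …CCGTTAGA, reverse …CTAGAATT.
Reverse complement of the reverse primer's last 8 bases: AATTCTAG; its first k bases are the reverse complement of the reverse primer's last k bases, so a perfect k-base overlap needs the forward primer's last k bases to equal them.
Comparing (forward last k vs required): k=1: A vs A ✓; k=2: GA vs AA ✗; k=3: AGA vs AAT ✗; k=4: TAGA vs AATT ✗; k=5: TTAGA vs AATTC ✗; k=6: GTTAGA vs AATTCT ✗; k=7: CGTTAGA vs AATTCTA ✗; k=8: CCGTTAGA vs AATTCTAG ✗.
Only k = 1 is perfect, so the longest perfect 3' overlap is 1.

Longest perfect overlap: 1 complementary base pair; below the dimer-risk threshold (threshold 4).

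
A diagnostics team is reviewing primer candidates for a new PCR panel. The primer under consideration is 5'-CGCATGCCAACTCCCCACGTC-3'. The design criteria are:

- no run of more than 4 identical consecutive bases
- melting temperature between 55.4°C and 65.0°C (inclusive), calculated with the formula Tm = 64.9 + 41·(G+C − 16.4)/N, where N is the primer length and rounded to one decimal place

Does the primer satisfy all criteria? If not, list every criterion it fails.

Meets all criteria.

Base counts: A=4, T=3, G=3, C=11 (length 21).
homopolymer run: longest run = 4 ✓
Tm: Tm = 64.9 + 41·(14 − 16.4)/21 = 60.2°C ✓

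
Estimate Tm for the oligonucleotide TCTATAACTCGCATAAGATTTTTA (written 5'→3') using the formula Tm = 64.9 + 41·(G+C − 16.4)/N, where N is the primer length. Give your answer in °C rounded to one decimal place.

47.1°C

Base counts: A=8, T=10, G=2, C=4; G+C = 6, N = 24.
Tm = 64.9 + 41·(6 − 16.4)/24 = 64.9 + -426.40/24 = 47.1°C.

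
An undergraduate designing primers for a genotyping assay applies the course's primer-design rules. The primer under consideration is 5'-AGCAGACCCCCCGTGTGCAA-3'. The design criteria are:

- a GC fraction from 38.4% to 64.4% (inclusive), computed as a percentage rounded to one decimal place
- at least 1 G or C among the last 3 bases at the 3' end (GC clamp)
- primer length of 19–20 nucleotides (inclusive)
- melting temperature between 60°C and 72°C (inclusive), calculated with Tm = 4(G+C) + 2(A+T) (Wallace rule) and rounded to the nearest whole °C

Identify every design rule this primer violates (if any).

Fails: GC content.

Base counts: A=5, T=2, G=5, C=8 (length 20).
GC content: GC 13/20 = 65.0%, outside 38.4–64.4% ✗
GC clamp: 3' end CAA has 1 G/C ✓
length: length 20 ✓
Tm: Tm = 2·7 + 4·13 = 66°C ✓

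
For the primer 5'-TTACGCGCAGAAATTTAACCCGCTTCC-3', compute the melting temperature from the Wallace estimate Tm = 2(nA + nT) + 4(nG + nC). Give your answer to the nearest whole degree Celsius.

Base counts: A=7, T=7, G=4, C=9 (length 27).
Tm = 2·(7+7) + 4·(4+9) = 2·14 + 4·13 = 28 + 52 = 80°C.

80°C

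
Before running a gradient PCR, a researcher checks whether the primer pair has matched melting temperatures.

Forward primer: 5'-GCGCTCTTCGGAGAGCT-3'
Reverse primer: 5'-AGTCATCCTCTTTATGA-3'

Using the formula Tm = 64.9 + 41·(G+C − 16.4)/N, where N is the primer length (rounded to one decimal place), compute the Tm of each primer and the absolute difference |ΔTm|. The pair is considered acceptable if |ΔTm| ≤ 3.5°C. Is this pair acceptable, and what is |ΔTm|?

Forward: G+C = 11, N = 17 → Tm = 64.9 + 41·(11 − 16.4)/17 = 51.9°C.
Reverse: G+C = 6, N = 17 → Tm = 64.9 + 41·(6 − 16.4)/17 = 39.8°C.
|ΔTm| = |51.9 − 39.8| = 12.1°C, > 3.5°C.

|ΔTm| = 12.1°C; the pair is not acceptable.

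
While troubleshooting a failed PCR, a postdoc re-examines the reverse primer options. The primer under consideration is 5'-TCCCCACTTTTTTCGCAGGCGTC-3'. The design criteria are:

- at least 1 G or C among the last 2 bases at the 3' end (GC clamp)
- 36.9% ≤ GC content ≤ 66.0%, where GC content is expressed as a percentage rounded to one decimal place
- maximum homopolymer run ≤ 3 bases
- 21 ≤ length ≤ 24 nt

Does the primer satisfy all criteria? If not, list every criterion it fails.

Fails: homopolymer run.

Base counts: A=2, T=8, G=4, C=9 (length 23).
GC clamp: 3' end TC has 1 G/C ✓
GC content: GC 13/23 = 56.5% ✓
homopolymer run: longest run = 6, exceeds 3 ✗
length: length 23 ✓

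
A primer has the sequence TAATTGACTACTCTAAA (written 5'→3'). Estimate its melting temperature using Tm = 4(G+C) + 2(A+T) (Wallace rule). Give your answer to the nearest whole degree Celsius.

Base counts: A=7, T=6, G=1, C=3 (length 17).
Tm = 2·(7+6) + 4·(1+3) = 2·13 + 4·4 = 26 + 16 = 42°C.

42°C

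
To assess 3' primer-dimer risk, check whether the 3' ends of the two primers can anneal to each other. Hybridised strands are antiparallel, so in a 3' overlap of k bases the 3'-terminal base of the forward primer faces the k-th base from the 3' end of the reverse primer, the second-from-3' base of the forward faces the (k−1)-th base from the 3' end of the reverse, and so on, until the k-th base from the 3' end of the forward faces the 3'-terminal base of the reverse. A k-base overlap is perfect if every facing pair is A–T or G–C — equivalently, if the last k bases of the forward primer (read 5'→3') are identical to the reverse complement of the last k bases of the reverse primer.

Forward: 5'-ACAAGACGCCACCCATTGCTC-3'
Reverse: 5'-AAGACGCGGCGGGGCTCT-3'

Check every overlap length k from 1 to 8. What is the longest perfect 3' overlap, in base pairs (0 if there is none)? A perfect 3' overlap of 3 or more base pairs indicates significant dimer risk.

Last 8 bases (5'→3') — forward …CATTGCTC, reverse …GGGGCTCT.
Reverse complement of the reverse primer's last 8 bases: AGAGCCCC; its first k bases are the reverse complement of the reverse primer's last k bases, so a perfect k-base overlap needs the forward primer's last k bases to equal them.
Comparing (forward last k vs required): k=1: C vs A ✗; k=2: TC vs AG ✗; k=3: CTC vs AGA ✗; k=4: GCTC vs AGAG ✗; k=5: TGCTC vs AGAGC ✗; k=6: TTGCTC vs AGAGCC ✗; k=7: ATTGCTC vs AGAGCCC ✗; k=8: CATTGCTC vs AGAGCCCC ✗.
No overlap length from 1 to 8 is perfect, so the longest perfect 3' overlap is 0.

Longest perfect overlap: 0 complementary base pairs; below the dimer-risk threshold (threshold 3).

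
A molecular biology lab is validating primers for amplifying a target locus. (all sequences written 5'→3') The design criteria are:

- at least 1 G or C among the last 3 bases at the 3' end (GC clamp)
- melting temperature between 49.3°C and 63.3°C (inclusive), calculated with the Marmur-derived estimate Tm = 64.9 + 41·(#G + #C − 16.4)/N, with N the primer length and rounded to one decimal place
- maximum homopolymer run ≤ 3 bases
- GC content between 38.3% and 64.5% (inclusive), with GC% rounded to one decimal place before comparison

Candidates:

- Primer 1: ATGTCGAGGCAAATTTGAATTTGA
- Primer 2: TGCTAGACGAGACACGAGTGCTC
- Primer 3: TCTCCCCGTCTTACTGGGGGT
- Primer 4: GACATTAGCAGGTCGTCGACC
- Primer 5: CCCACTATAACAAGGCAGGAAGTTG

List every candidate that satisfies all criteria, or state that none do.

Primer 1 (24 nt, A=8 T=8 G=6 C=2): 3' end TGA has 1 G/C ✓; Tm = 64.9 + 41·(8 − 16.4)/24 = 50.6°C ✓; longest run = 3 ✓; GC 8/24 = 33.3%, outside 38.3–64.5% ✗ — fails.
Primer 2 (23 nt, A=6 T=4 G=7 C=6): 3' end CTC has 2 G/C ✓; Tm = 64.9 + 41·(13 − 16.4)/23 = 58.8°C ✓; longest run = 1 ✓; GC 13/23 = 56.5% ✓ — passes.
Primer 3 (21 nt, A=1 T=7 G=6 C=7): 3' end GGT has 2 G/C ✓; Tm = 64.9 + 41·(13 − 16.4)/21 = 58.3°C ✓; longest run = 5, exceeds 3 ✗; GC 13/21 = 61.9% ✓ — fails.
Primer 4 (21 nt, A=5 T=4 G=6 C=6): 3' end ACC has 2 G/C ✓; Tm = 64.9 + 41·(12 − 16.4)/21 = 56.3°C ✓; longest run = 2 ✓; GC 12/21 = 57.1% ✓ — passes.
Primer 5 (25 nt, A=9 T=4 G=6 C=6): 3' end TTG has 1 G/C ✓; Tm = 64.9 + 41·(12 − 16.4)/25 = 57.7°C ✓; longest run = 3 ✓; GC 12/25 = 48.0% ✓ — passes.

Primer 2, Primer 4 and Primer 5.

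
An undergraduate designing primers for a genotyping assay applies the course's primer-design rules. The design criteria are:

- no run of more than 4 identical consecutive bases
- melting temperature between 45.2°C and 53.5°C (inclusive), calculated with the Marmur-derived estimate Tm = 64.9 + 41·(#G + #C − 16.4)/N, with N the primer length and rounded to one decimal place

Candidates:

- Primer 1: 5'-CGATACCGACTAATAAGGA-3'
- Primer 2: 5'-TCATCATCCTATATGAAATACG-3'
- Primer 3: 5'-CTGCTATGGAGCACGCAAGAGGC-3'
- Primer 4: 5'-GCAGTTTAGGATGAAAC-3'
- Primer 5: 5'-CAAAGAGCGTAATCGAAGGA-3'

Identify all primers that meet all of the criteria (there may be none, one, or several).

Primer 1 (19 nt, A=8 T=3 G=4 C=4): longest run = 2 ✓; Tm = 64.9 + 41·(8 − 16.4)/19 = 46.8°C ✓ — passes.
Primer 2 (22 nt, A=8 T=7 G=2 C=5): longest run = 3 ✓; Tm = 64.9 + 41·(7 − 16.4)/22 = 47.4°C ✓ — passes.
Primer 3 (23 nt, A=6 T=3 G=8 C=6): longest run = 2 ✓; Tm = 64.9 + 41·(14 − 16.4)/23 = 60.6°C, outside 45.2–53.5°C ✗ — fails.
Primer 4 (17 nt, A=6 T=4 G=5 C=2): longest run = 3 ✓; Tm = 64.9 + 41·(7 − 16.4)/17 = 42.2°C, outside 45.2–53.5°C ✗ — fails.
Primer 5 (20 nt, A=9 T=2 G=6 C=3): longest run = 3 ✓; Tm = 64.9 + 41·(9 − 16.4)/20 = 49.7°C ✓ — passes.

Primer 1, Primer 2 and Primer 5.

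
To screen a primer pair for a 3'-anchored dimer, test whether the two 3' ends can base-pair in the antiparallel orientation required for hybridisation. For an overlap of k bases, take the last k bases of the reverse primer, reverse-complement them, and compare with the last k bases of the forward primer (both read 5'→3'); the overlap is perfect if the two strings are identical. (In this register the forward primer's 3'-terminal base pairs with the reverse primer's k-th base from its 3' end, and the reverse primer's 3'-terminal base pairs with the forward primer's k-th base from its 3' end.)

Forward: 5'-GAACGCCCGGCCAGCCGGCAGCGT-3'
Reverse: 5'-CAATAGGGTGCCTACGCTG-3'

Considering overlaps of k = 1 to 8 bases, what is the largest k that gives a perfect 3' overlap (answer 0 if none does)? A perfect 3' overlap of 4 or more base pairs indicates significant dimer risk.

Last 8 bases (5'→3') — forward …GGCAGCGT, reverse …CTACGCTG.
Reverse complement of the reverse primer's last 8 bases: CAGCGTAG; its first k bases are the reverse complement of the reverse primer's last k bases, so a perfect k-base overlap needs the forward primer's last k bases to equal them.
Comparing (forward last k vs required): k=1: T vs C ✗; k=2: GT vs CA ✗; k=3: CGT vs CAG ✗; k=4: GCGT vs CAGC ✗; k=5: AGCGT vs CAGCG ✗; k=6: CAGCGT vs CAGCGT ✓; k=7: GCAGCGT vs CAGCGTA ✗; k=8: GGCAGCGT vs CAGCGTAG ✗.
Only k = 6 is perfect, so the longest perfect 3' overlap is 6.

Longest perfect overlap: 6 complementary base pairs; significant dimer risk (threshold 4).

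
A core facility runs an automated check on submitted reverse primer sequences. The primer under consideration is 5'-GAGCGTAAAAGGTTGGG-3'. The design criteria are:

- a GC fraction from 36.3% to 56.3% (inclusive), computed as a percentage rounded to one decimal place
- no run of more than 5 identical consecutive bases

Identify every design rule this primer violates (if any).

Base counts: A=5, T=3, G=8, C=1 (length 17).
GC content: GC 9/17 = 52.9% ✓
homopolymer run: longest run = 4 ✓

Meets all criteria.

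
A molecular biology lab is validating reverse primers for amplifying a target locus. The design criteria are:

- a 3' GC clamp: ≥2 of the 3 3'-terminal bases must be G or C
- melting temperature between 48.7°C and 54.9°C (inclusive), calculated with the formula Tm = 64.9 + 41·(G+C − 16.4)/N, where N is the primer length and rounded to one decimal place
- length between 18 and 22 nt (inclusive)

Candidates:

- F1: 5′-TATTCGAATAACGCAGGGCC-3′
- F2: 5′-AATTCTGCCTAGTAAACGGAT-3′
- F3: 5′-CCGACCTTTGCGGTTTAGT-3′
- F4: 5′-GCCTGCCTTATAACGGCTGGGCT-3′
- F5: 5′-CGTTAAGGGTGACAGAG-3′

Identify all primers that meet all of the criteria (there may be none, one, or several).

F1 (20 nt, A=6 T=4 G=5 C=5): 3' end GCC has 3 G/C ✓; Tm = 64.9 + 41·(10 − 16.4)/20 = 51.8°C ✓; length 20 ✓ — passes.
F2 (21 nt, A=7 T=6 G=4 C=4): 3' end GAT has 1 G/C, need ≥2 ✗; Tm = 64.9 + 41·(8 − 16.4)/21 = 48.5°C, outside 48.7–54.9°C ✗; length 21 ✓ — fails.
F3 (19 nt, A=2 T=7 G=5 C=5): 3' end AGT has 1 G/C, need ≥2 ✗; Tm = 64.9 + 41·(10 − 16.4)/19 = 51.1°C ✓; length 19 ✓ — fails.
F4 (23 nt, A=3 T=6 G=7 C=7): 3' end GCT has 2 G/C ✓; Tm = 64.9 + 41·(14 − 16.4)/23 = 60.6°C, outside 48.7–54.9°C ✗; length 23, outside 18–22 ✗ — fails.
F5 (17 nt, A=5 T=3 G=7 C=2): 3' end GAG has 2 G/C ✓; Tm = 64.9 + 41·(9 − 16.4)/17 = 47.1°C, outside 48.7–54.9°C ✗; length 17, outside 18–22 ✗ — fails.

F1 only.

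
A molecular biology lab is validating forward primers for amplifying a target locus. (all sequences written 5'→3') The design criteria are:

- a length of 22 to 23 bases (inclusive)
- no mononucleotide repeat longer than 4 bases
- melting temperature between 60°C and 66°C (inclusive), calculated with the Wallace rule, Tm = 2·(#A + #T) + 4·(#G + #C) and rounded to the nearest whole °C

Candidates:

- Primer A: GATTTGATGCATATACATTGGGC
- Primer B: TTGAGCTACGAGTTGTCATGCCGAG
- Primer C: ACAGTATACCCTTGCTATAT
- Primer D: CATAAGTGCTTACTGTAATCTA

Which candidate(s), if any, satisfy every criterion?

Primer A only.

Primer A (23 nt, A=6 T=8 G=6 C=3): length 23 ✓; longest run = 3 ✓; Tm = 2·14 + 4·9 = 64°C ✓ — passes.
Primer B (25 nt, A=5 T=7 G=8 C=5): length 25, outside 22–23 ✗; longest run = 2 ✓; Tm = 2·12 + 4·13 = 76°C, outside 60–66°C ✗ — fails.
Primer C (20 nt, A=6 T=7 G=2 C=5): length 20, outside 22–23 ✗; longest run = 3 ✓; Tm = 2·13 + 4·7 = 54°C, outside 60–66°C ✗ — fails.
Primer D (22 nt, A=7 T=8 G=3 C=4): length 22 ✓; longest run = 2 ✓; Tm = 2·15 + 4·7 = 58°C, outside 60–66°C ✗ — fails.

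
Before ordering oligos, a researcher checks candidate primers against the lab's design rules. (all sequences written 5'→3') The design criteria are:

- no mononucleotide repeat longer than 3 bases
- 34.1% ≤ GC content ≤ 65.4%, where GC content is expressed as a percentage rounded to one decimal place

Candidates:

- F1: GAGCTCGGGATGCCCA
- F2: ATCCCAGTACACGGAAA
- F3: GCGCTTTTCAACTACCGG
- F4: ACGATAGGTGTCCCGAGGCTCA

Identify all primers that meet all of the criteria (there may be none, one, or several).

F2 and F4.

F1 (16 nt, A=3 T=2 G=6 C=5): longest run = 3 ✓; GC 11/16 = 68.8%, outside 34.1–65.4% ✗ — fails.
F2 (17 nt, A=7 T=2 G=3 C=5): longest run = 3 ✓; GC 8/17 = 47.1% ✓ — passes.
F3 (18 nt, A=3 T=5 G=4 C=6): longest run = 4, exceeds 3 ✗; GC 10/18 = 55.6% ✓ — fails.
F4 (22 nt, A=5 T=4 G=7 C=6): longest run = 3 ✓; GC 13/22 = 59.1% ✓ — passes.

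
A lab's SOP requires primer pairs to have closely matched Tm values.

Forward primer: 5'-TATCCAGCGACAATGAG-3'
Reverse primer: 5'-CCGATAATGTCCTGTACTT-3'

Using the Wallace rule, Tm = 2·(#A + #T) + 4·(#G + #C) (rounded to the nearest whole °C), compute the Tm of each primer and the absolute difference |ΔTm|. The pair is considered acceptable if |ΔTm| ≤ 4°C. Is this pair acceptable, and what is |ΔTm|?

Forward: A=6 T=3 G=4 C=4 → Tm = 2·9 + 4·8 = 50°C.
Reverse: A=4 T=7 G=3 C=5 → Tm = 2·11 + 4·8 = 54°C.
|ΔTm| = |50 − 54| = 4°C, ≤ 4°C.

|ΔTm| = 4°C; the pair is acceptable.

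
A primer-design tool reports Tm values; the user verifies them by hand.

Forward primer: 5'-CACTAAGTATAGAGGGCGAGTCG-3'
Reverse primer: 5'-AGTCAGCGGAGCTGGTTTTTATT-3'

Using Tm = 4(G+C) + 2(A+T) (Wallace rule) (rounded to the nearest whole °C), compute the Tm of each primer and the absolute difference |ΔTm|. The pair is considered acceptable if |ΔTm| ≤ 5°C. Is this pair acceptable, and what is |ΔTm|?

Forward: A=7 T=4 G=8 C=4 → Tm = 2·11 + 4·12 = 70°C.
Reverse: A=4 T=9 G=7 C=3 → Tm = 2·13 + 4·10 = 66°C.
|ΔTm| = |70 − 66| = 4°C, ≤ 5°C.

|ΔTm| = 4°C; the pair is acceptable.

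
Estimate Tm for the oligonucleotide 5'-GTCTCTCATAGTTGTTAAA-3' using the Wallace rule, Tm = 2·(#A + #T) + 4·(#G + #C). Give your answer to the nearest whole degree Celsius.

50°C

Base counts: A=5, T=8, G=3, C=3 (length 19).
Tm = 2·(5+8) + 4·(3+3) = 2·13 + 4·6 = 26 + 24 = 50°C.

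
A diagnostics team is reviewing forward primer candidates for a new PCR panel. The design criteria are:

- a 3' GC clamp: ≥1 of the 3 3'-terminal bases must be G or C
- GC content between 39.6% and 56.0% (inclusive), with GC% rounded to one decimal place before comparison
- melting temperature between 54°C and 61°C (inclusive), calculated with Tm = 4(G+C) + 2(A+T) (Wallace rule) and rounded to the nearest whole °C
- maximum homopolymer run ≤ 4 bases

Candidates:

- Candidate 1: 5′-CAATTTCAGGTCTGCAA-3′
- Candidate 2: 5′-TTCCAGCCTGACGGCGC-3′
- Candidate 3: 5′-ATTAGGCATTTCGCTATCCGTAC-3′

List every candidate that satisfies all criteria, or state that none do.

Candidate 1 (17 nt, A=5 T=5 G=3 C=4): 3' end CAA has 1 G/C ✓; GC 7/17 = 41.2% ✓; Tm = 2·10 + 4·7 = 48°C, outside 54–61°C ✗; longest run = 3 ✓ — fails.
Candidate 2 (17 nt, A=2 T=3 G=5 C=7): 3' end CGC has 3 G/C ✓; GC 12/17 = 70.6%, outside 39.6–56.0% ✗; Tm = 2·5 + 4·12 = 58°C ✓; longest run = 2 ✓ — fails.
Candidate 3 (23 nt, A=5 T=8 G=4 C=6): 3' end TAC has 1 G/C ✓; GC 10/23 = 43.5% ✓; Tm = 2·13 + 4·10 = 66°C, outside 54–61°C ✗; longest run = 3 ✓ — fails.

None of the candidates satisfy all criteria.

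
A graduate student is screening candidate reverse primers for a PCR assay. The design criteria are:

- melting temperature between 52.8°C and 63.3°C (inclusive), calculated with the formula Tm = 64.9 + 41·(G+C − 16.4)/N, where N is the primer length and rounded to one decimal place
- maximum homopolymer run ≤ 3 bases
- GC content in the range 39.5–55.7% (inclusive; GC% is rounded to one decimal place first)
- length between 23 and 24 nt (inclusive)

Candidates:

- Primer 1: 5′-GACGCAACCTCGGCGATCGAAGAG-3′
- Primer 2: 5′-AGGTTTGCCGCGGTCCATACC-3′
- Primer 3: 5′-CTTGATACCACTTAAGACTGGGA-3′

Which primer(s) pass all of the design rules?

Primer 3 only.

Primer 1 (24 nt, A=7 T=2 G=8 C=7): Tm = 64.9 + 41·(15 − 16.4)/24 = 62.5°C ✓; longest run = 2 ✓; GC 15/24 = 62.5%, outside 39.5–55.7% ✗; length 24 ✓ — fails.
Primer 2 (21 nt, A=3 T=5 G=6 C=7): Tm = 64.9 + 41·(13 − 16.4)/21 = 58.3°C ✓; longest run = 3 ✓; GC 13/21 = 61.9%, outside 39.5–55.7% ✗; length 21, outside 23–24 ✗ — fails.
Primer 3 (23 nt, A=7 T=6 G=5 C=5): Tm = 64.9 + 41·(10 − 16.4)/23 = 53.5°C ✓; longest run = 3 ✓; GC 10/23 = 43.5% ✓; length 23 ✓ — passes.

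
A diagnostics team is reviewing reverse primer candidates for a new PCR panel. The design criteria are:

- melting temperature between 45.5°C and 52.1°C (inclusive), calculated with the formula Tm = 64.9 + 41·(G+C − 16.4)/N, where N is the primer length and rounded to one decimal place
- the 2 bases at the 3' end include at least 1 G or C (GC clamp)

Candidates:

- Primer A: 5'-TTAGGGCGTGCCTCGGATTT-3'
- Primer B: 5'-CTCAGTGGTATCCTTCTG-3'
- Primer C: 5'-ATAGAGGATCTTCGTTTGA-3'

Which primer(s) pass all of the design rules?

Primer B only.

Primer A (20 nt, A=2 T=7 G=7 C=4): Tm = 64.9 + 41·(11 − 16.4)/20 = 53.8°C, outside 45.5–52.1°C ✗; 3' end TT has 0 G/C, need ≥1 ✗ — fails.
Primer B (18 nt, A=2 T=7 G=4 C=5): Tm = 64.9 + 41·(9 − 16.4)/18 = 48.0°C ✓; 3' end TG has 1 G/C ✓ — passes.
Primer C (19 nt, A=5 T=7 G=5 C=2): Tm = 64.9 + 41·(7 − 16.4)/19 = 44.6°C, outside 45.5–52.1°C ✗; 3' end GA has 1 G/C ✓ — fails.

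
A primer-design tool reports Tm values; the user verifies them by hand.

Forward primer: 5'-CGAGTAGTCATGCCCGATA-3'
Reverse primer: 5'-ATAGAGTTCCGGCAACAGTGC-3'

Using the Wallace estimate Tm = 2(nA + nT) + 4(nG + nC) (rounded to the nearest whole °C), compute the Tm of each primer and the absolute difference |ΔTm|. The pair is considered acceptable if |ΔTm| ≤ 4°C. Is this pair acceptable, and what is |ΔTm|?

|ΔTm| = 6°C; the pair is not acceptable.

Forward: A=5 T=4 G=5 C=5 → Tm = 2·9 + 4·10 = 58°C.
Reverse: A=6 T=4 G=6 C=5 → Tm = 2·10 + 4·11 = 64°C.
|ΔTm| = |58 − 64| = 6°C, > 4°C.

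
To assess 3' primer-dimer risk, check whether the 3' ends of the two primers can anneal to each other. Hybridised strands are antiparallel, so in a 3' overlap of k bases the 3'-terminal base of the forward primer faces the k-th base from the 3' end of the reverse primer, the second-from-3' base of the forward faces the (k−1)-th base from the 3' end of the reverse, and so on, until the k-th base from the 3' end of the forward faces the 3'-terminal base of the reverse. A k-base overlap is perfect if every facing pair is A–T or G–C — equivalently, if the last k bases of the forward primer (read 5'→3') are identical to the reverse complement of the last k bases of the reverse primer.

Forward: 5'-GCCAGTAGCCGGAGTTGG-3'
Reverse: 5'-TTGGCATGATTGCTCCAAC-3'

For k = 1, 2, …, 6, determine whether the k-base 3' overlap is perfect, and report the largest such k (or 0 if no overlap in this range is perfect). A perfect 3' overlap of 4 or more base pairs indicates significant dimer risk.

Last 6 bases (5'→3') — forward …AGTTGG, reverse …TCCAAC.
Reverse complement of the reverse primer's last 6 bases: GTTGGA; its first k bases are the reverse complement of the reverse primer's last k bases, so a perfect k-base overlap needs the forward primer's last k bases to equal them.
Comparing (forward last k vs required): k=1: G vs G ✓; k=2: GG vs GT ✗; k=3: TGG vs GTT ✗; k=4: TTGG vs GTTG ✗; k=5: GTTGG vs GTTGG ✓; k=6: AGTTGG vs GTTGGA ✗.
Perfect overlaps at k = 1, 5; the largest is 5.

Longest perfect overlap: 5 complementary base pairs; significant dimer risk (threshold 4).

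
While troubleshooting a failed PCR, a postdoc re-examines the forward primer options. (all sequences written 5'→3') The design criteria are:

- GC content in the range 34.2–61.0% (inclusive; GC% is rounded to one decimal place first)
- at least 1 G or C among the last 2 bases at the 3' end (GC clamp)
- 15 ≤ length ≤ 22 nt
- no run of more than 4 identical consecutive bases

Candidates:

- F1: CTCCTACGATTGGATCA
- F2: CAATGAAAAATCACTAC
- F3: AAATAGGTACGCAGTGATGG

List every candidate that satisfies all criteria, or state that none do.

F1 (17 nt, A=4 T=5 G=3 C=5): GC 8/17 = 47.1% ✓; 3' end CA has 1 G/C ✓; length 17 ✓; longest run = 2 ✓ — passes.
F2 (17 nt, A=9 T=3 G=1 C=4): GC 5/17 = 29.4%, outside 34.2–61.0% ✗; 3' end AC has 1 G/C ✓; length 17 ✓; longest run = 5, exceeds 4 ✗ — fails.
F3 (20 nt, A=7 T=4 G=7 C=2): GC 9/20 = 45.0% ✓; 3' end GG has 2 G/C ✓; length 20 ✓; longest run = 3 ✓ — passes.

F1 and F3.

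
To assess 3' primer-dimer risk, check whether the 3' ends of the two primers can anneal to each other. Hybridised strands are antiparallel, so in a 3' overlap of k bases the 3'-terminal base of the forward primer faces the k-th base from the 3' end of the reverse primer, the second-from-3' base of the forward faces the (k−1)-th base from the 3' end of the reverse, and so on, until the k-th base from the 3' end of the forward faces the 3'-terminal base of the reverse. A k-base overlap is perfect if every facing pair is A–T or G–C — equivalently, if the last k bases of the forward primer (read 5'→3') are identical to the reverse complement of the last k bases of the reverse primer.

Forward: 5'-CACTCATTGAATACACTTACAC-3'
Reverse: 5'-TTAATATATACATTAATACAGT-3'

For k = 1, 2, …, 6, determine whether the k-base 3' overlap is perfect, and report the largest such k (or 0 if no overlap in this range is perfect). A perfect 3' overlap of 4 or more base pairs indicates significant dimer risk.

Last 6 bases (5'→3') — forward …TTACAC, reverse …TACAGT.
Reverse complement of the reverse primer's last 6 bases: ACTGTA; its first k bases are the reverse complement of the reverse primer's last k bases, so a perfect k-base overlap needs the forward primer's last k bases to equal them.
Comparing (forward last k vs required): k=1: C vs A ✗; k=2: AC vs AC ✓; k=3: CAC vs ACT ✗; k=4: ACAC vs ACTG ✗; k=5: TACAC vs ACTGT ✗; k=6: TTACAC vs ACTGTA ✗.
Only k = 2 is perfect, so the longest perfect 3' overlap is 2.

Longest perfect overlap: 2 complementary base pairs; below the dimer-risk threshold (threshold 4).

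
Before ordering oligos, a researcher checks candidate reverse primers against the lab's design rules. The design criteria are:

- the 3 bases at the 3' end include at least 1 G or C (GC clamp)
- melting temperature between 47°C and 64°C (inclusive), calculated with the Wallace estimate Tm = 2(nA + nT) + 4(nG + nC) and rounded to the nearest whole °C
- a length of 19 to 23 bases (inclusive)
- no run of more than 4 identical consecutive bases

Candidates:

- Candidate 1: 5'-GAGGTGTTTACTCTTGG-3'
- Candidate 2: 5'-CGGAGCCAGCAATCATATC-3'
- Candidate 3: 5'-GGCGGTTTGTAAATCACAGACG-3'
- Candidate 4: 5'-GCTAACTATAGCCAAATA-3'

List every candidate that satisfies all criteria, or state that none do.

Candidate 1 (17 nt, A=2 T=7 G=6 C=2): 3' end TGG has 2 G/C ✓; Tm = 2·9 + 4·8 = 50°C ✓; length 17, outside 19–23 ✗; longest run = 3 ✓ — fails.
Candidate 2 (19 nt, A=6 T=3 G=4 C=6): 3' end ATC has 1 G/C ✓; Tm = 2·9 + 4·10 = 58°C ✓; length 19 ✓; longest run = 2 ✓ — passes.
Candidate 3 (22 nt, A=6 T=5 G=7 C=4): 3' end ACG has 2 G/C ✓; Tm = 2·11 + 4·11 = 66°C, outside 47–64°C ✗; length 22 ✓; longest run = 3 ✓ — fails.
Candidate 4 (18 nt, A=8 T=4 G=2 C=4): 3' end ATA has 0 G/C, need ≥1 ✗; Tm = 2·12 + 4·6 = 48°C ✓; length 18, outside 19–23 ✗; longest run = 3 ✓ — fails.

Candidate 2 only.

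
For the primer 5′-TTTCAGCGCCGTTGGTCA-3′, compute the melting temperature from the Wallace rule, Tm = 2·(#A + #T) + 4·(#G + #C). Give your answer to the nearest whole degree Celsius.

56°C

Base counts: A=2, T=6, G=5, C=5 (length 18).
Tm = 2·(2+6) + 4·(5+5) = 2·8 + 4·10 = 16 + 40 = 56°C.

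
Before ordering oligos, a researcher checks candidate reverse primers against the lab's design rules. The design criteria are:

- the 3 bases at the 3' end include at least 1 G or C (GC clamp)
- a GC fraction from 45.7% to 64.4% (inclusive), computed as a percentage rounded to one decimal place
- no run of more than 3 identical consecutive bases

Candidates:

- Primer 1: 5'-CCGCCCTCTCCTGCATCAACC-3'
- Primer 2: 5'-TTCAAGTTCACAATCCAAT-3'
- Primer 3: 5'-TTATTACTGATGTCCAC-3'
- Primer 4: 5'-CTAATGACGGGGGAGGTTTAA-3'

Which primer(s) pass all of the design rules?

None of the candidates satisfy all criteria.

Primer 1 (21 nt, A=3 T=4 G=2 C=12): 3' end ACC has 2 G/C ✓; GC 14/21 = 66.7%, outside 45.7–64.4% ✗; longest run = 3 ✓ — fails.
Primer 2 (19 nt, A=7 T=6 G=1 C=5): 3' end AAT has 0 G/C, need ≥1 ✗; GC 6/19 = 31.6%, outside 45.7–64.4% ✗; longest run = 2 ✓ — fails.
Primer 3 (17 nt, A=4 T=7 G=2 C=4): 3' end CAC has 2 G/C ✓; GC 6/17 = 35.3%, outside 45.7–64.4% ✗; longest run = 2 ✓ — fails.
Primer 4 (21 nt, A=6 T=5 G=8 C=2): 3' end TAA has 0 G/C, need ≥1 ✗; GC 10/21 = 47.6% ✓; longest run = 5, exceeds 3 ✗ — fails.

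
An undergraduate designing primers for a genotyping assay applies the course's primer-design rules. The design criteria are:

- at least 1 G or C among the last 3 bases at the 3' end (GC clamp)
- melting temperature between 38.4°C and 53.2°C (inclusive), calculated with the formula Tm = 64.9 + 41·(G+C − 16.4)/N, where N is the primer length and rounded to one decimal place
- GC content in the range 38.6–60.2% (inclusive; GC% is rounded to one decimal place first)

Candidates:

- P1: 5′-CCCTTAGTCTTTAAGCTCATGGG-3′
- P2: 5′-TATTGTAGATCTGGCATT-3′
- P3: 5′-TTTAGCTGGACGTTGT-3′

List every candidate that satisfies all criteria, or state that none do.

P1 (23 nt, A=4 T=8 G=5 C=6): 3' end GGG has 3 G/C ✓; Tm = 64.9 + 41·(11 − 16.4)/23 = 55.3°C, outside 38.4–53.2°C ✗; GC 11/23 = 47.8% ✓ — fails.
P2 (18 nt, A=4 T=8 G=4 C=2): 3' end ATT has 0 G/C, need ≥1 ✗; Tm = 64.9 + 41·(6 − 16.4)/18 = 41.2°C ✓; GC 6/18 = 33.3%, outside 38.6–60.2% ✗ — fails.
P3 (16 nt, A=2 T=7 G=5 C=2): 3' end TGT has 1 G/C ✓; Tm = 64.9 + 41·(7 − 16.4)/16 = 40.8°C ✓; GC 7/16 = 43.8% ✓ — passes.

P3 only.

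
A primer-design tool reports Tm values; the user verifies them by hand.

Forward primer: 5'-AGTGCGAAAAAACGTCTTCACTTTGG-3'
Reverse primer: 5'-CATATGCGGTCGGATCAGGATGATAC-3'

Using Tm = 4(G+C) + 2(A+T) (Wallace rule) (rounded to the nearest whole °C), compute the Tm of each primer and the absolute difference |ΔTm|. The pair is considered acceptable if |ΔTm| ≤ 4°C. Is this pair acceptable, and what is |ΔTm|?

Forward: A=8 T=7 G=6 C=5 → Tm = 2·15 + 4·11 = 74°C.
Reverse: A=7 T=6 G=8 C=5 → Tm = 2·13 + 4·13 = 78°C.
|ΔTm| = |74 − 78| = 4°C, ≤ 4°C.

|ΔTm| = 4°C; the pair is acceptable.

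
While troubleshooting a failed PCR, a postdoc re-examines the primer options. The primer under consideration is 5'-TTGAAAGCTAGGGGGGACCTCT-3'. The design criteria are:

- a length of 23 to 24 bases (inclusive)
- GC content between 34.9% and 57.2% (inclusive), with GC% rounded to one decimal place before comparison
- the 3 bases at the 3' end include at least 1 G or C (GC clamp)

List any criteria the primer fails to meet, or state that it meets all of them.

Base counts: A=5, T=5, G=8, C=4 (length 22).
length: length 22, outside 23–24 ✗
GC content: GC 12/22 = 54.5% ✓
GC clamp: 3' end TCT has 1 G/C ✓

Fails: length.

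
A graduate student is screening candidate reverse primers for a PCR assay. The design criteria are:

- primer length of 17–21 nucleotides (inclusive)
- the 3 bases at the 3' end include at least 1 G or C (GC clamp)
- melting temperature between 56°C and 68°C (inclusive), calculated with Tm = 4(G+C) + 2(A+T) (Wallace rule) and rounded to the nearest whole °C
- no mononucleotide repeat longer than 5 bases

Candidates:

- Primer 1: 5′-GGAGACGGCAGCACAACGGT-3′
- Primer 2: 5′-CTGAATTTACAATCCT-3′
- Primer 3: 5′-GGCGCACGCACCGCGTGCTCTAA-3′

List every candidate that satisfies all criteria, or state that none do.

Primer 1 (20 nt, A=6 T=1 G=8 C=5): length 20 ✓; 3' end GGT has 2 G/C ✓; Tm = 2·7 + 4·13 = 66°C ✓; longest run = 2 ✓ — passes.
Primer 2 (16 nt, A=5 T=6 G=1 C=4): length 16, outside 17–21 ✗; 3' end CCT has 2 G/C ✓; Tm = 2·11 + 4·5 = 42°C, outside 56–68°C ✗; longest run = 3 ✓ — fails.
Primer 3 (23 nt, A=4 T=3 G=7 C=9): length 23, outside 17–21 ✗; 3' end TAA has 0 G/C, need ≥1 ✗; Tm = 2·7 + 4·16 = 78°C, outside 56–68°C ✗; longest run = 2 ✓ — fails.

Primer 1 only.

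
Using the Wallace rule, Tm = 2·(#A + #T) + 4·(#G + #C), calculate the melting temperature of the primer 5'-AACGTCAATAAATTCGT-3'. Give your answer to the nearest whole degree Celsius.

Base counts: A=7, T=5, G=2, C=3 (length 17).
Tm = 2·(7+5) + 4·(2+3) = 2·12 + 4·5 = 24 + 20 = 44°C.

44°C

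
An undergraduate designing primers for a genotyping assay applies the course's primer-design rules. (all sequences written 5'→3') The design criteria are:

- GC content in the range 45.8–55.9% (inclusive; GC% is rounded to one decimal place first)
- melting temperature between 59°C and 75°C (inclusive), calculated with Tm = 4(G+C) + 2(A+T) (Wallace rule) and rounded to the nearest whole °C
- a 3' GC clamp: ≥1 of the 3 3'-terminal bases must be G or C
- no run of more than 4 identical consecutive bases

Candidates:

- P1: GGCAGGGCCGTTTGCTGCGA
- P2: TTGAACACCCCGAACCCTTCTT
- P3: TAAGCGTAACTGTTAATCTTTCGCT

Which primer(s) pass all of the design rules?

P1 (20 nt, A=2 T=4 G=9 C=5): GC 14/20 = 70.0%, outside 45.8–55.9% ✗; Tm = 2·6 + 4·14 = 68°C ✓; 3' end CGA has 2 G/C ✓; longest run = 3 ✓ — fails.
P2 (22 nt, A=5 T=6 G=2 C=9): GC 11/22 = 50.0% ✓; Tm = 2·11 + 4·11 = 66°C ✓; 3' end CTT has 1 G/C ✓; longest run = 4 ✓ — passes.
P3 (25 nt, A=6 T=10 G=4 C=5): GC 9/25 = 36.0%, outside 45.8–55.9% ✗; Tm = 2·16 + 4·9 = 68°C ✓; 3' end GCT has 2 G/C ✓; longest run = 3 ✓ — fails.

P2 only.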